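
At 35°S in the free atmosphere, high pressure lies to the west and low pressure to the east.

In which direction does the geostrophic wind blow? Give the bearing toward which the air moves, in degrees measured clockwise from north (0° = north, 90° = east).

The pressure-gradient force points toward the east (bearing 090°).
Geostrophic balance: in the Southern Hemisphere the Coriolis force deflects motion to the left, so the geostrophic wind blows 90° to the left of the pressure-gradient force (low pressure on the right).
Rotating 090° by 90° counterclockwise gives 000° — the wind blows toward the north.

000°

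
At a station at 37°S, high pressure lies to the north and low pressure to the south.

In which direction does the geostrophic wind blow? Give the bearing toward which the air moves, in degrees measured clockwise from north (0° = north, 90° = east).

The pressure-gradient force points toward the south (bearing 180°).
Geostrophic balance: in the Southern Hemisphere the Coriolis force deflects motion to the left, so the geostrophic wind blows 90° to the left of the pressure-gradient force (low pressure on the right).
Rotating 180° by 90° counterclockwise gives 090° — the wind blows toward the east.

090°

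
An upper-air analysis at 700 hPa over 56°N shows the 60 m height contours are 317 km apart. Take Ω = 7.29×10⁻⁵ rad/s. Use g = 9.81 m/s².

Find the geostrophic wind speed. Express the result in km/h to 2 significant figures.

Coriolis parameter at 56°N:
f = 2Ω sin φ = 2 × 7.29×10⁻⁵ × sin 56° = 1.21×10⁻⁴ s⁻¹
Height gradient: |∂Z/∂n| = 60 m / 317000 m = 1.89×10⁻⁴
On a pressure surface, geostrophic balance gives V_g = (g/f)|∂Z/∂n|:
V_g = 9.81 × 1.89×10⁻⁴ / 1.21×10⁻⁴ = 15.4 m/s
Converting: 15.4 m/s × 3.6 = 55 km/h

55 km/h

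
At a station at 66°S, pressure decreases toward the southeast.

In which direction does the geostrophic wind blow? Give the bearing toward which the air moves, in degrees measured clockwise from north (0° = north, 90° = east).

The pressure-gradient force points toward the southeast (bearing 135°).
Geostrophic balance: in the Southern Hemisphere the Coriolis force deflects motion to the left, so the geostrophic wind blows 90° to the left of the pressure-gradient force (low pressure on the right).
Rotating 135° by 90° counterclockwise gives 045° — the wind blows toward the northeast.

045°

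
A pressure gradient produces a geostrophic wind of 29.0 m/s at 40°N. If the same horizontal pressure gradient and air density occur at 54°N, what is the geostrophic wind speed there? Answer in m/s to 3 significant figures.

With the same pressure gradient and density, V_g ∝ 1/f ∝ 1/sin φ.
V₂ = V₁ · sin φ₁ / sin φ₂ = 29.0 × sin 40° / sin 54°
V₂ = 29.0 × 0.6428/0.8090 = 23.0 m/s

23.0 m/s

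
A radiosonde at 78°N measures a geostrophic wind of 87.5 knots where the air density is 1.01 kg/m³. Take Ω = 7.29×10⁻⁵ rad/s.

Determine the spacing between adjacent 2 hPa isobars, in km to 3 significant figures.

Coriolis parameter at 78°N:
f = 2Ω sin φ = 2 × 7.29×10⁻⁵ × sin 78° = 1.43×10⁻⁴ s⁻¹
Wind speed in SI: 87.5 knots = 45.0 m/s
Geostrophic balance rearranged: |∂P/∂n| = f ρ V_g
|∂P/∂n| = 1.43×10⁻⁴ × 1.01 × 45.0 = 6.48×10⁻³ Pa/m
Isobar spacing: Δn = ΔP/|∂P/∂n| = 200 Pa / 6.48×10⁻³ Pa/m = 30846 m ≈ 30.8 km

30.8 km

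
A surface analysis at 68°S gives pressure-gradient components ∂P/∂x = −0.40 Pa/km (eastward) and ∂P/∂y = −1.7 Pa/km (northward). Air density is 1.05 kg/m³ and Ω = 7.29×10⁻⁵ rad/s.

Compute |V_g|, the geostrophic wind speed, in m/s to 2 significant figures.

Coriolis parameter at 68°S:
f = 2Ω sin φ = 2 × 7.29×10⁻⁵ × sin 68° = 1.35×10⁻⁴ s⁻¹
In the Southern Hemisphere f is negative: f = −1.35×10⁻⁴ s⁻¹.
Component geostrophic relations (x east, y north):
u_g = −(1/(fρ)) ∂P/∂y,  v_g = (1/(fρ)) ∂P/∂x
u_g = −(−1.7×10⁻³)/(−1.35×10⁻⁴ × 1.05) = −12.0 m/s;  v_g = (−0.40×10⁻³)/(−1.35×10⁻⁴ × 1.05) = 2.82 m/s
|V_g| = √(u_g² + v_g²) = 12.3 m/s

12 m/s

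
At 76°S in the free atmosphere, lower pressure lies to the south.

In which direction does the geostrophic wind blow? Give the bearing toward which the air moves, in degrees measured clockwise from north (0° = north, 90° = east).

090°

The pressure-gradient force points toward the south (bearing 180°).
Geostrophic balance: in the Southern Hemisphere the Coriolis force deflects motion to the left, so the geostrophic wind blows 90° to the left of the pressure-gradient force (low pressure on the right).
Rotating 180° by 90° counterclockwise gives 090° — the wind blows toward the east.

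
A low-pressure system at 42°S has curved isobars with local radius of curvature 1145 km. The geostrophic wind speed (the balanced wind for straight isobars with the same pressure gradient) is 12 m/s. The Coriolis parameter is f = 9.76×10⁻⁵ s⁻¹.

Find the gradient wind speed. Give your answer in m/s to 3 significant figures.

Around a low, centrifugal force acts outward with Coriolis, so pressure-gradient force balances both:
(1/ρ)|∂P/∂n| = fV + V²/R  →  V² + fR·V − fR·V_g = 0
With fR = 9.76×10⁻⁵ × 1145×10³ m = 112 m/s:
V = [−fR + √((fR)² + 4 fR V_g)]/2 = [−112 + √(112² + 4×112×12)]/2 = 10.9 m/s
Subgeostrophic (V < V_g = 12 m/s), as expected around a low.

10.9 m/s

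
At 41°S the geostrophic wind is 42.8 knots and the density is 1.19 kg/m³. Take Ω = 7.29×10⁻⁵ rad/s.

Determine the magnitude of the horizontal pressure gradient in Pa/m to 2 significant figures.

Coriolis parameter at 41°S:
f = 2Ω sin φ = 2 × 7.29×10⁻⁵ × sin 41° = 9.57×10⁻⁵ s⁻¹
Wind speed in SI: 42.8 knots = 22.0 m/s
Geostrophic balance rearranged: |∂P/∂n| = f ρ V_g
|∂P/∂n| = 9.57×10⁻⁵ × 1.19 × 22.0 = 2.51×10⁻³ Pa/m

2.5×10⁻³ Pa/m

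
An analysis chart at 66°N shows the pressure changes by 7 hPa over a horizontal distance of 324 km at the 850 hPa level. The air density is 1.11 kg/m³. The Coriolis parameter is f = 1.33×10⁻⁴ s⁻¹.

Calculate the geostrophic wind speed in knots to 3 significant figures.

Pressure gradient: |∂P/∂n| = 700 Pa / 324000 m = 2.16×10⁻³ Pa/m
Geostrophic balance (pressure-gradient force = Coriolis force):
V_g = (1/(fρ)) |∂P/∂n| = 2.16×10⁻³ / (1.33×10⁻⁴ × 1.11) = 14.6 m/s
Converting: 14.6 m/s × 1.944 = 28.4 knots

28.4 knots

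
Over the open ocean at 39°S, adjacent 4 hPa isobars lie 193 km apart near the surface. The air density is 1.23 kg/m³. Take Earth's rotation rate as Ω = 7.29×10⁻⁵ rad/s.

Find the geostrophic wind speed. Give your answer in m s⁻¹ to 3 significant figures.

18.4 m s⁻¹

Coriolis parameter at 39°S:
f = 2Ω sin φ = 2 × 7.29×10⁻⁵ × sin 39° = 9.18×10⁻⁵ s⁻¹
Pressure gradient: |∂P/∂n| = 400 Pa / 193000 m = 2.07×10⁻³ Pa/m
Geostrophic balance (pressure-gradient force = Coriolis force):
V_g = (1/(fρ)) |∂P/∂n| = 2.07×10⁻³ / (9.18×10⁻⁵ × 1.23) = 18.4 m/s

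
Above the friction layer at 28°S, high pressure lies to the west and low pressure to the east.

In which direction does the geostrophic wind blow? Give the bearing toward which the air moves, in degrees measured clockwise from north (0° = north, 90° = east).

The pressure-gradient force points toward the east (bearing 090°).
Geostrophic balance: in the Southern Hemisphere the Coriolis force deflects motion to the left, so the geostrophic wind blows 90° to the left of the pressure-gradient force (low pressure on the right).
Rotating 090° by 90° counterclockwise gives 000° — the wind blows toward the north.

000°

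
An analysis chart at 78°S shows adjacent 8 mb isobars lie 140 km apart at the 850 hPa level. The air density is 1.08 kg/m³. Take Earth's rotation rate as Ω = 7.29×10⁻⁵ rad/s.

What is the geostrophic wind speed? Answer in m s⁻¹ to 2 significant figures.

37 m s⁻¹

Coriolis parameter at 78°S:
f = 2Ω sin φ = 2 × 7.29×10⁻⁵ × sin 78° = 1.43×10⁻⁴ s⁻¹
Pressure gradient: |∂P/∂n| = 800 Pa / 140000 m = 5.71×10⁻³ Pa/m
Geostrophic balance (pressure-gradient force = Coriolis force):
V_g = (1/(fρ)) |∂P/∂n| = 5.71×10⁻³ / (1.43×10⁻⁴ × 1.08) = 37.1 m/s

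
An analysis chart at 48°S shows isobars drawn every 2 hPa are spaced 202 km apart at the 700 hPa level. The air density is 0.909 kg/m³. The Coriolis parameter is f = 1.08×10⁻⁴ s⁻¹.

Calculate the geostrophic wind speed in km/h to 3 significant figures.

Pressure gradient: |∂P/∂n| = 200 Pa / 202000 m = 9.90×10⁻⁴ Pa/m
Geostrophic balance (pressure-gradient force = Coriolis force):
V_g = (1/(fρ)) |∂P/∂n| = 9.90×10⁻⁴ / (1.08×10⁻⁴ × 0.909) = 10.1 m/s
Converting: 10.1 m/s × 3.6 = 36.3 km/h

36.3 km/h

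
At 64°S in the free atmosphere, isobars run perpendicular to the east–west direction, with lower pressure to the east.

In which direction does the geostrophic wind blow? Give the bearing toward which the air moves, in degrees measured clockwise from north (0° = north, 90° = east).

000°

The pressure-gradient force points toward the east (bearing 090°).
Geostrophic balance: in the Southern Hemisphere the Coriolis force deflects motion to the left, so the geostrophic wind blows 90° to the left of the pressure-gradient force (low pressure on the right).
Rotating 090° by 90° counterclockwise gives 000° — the wind blows toward the north.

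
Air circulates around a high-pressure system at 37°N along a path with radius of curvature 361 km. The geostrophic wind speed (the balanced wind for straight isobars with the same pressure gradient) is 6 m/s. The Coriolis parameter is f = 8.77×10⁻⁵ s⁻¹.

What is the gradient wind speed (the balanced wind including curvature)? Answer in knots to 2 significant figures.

Around a high, pressure-gradient force acts outward with centrifugal, so Coriolis balances both:
fV = (1/ρ)|∂P/∂n| + V²/R  →  V² − fR·V + fR·V_g = 0
With fR = 8.77×10⁻⁵ × 361×10³ m = 31.7 m/s:
V = [fR − √((fR)² − 4 fR V_g)]/2 = [31.7 − √(31.7² − 4×31.7×6)]/2 = 8.04 m/s
Supergeostrophic (V > V_g = 6 m/s), as expected around a high.
Converting: 8.04 m/s × 1.944 = 16 knots

16 knots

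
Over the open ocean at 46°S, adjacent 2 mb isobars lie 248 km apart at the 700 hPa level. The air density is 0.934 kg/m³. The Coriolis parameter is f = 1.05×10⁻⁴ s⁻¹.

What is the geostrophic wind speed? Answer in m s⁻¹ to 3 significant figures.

Pressure gradient: |∂P/∂n| = 200 Pa / 248000 m = 8.06×10⁻⁴ Pa/m
Geostrophic balance (pressure-gradient force = Coriolis force):
V_g = (1/(fρ)) |∂P/∂n| = 8.06×10⁻⁴ / (1.05×10⁻⁴ × 0.934) = 8.22 m/s

8.22 m s⁻¹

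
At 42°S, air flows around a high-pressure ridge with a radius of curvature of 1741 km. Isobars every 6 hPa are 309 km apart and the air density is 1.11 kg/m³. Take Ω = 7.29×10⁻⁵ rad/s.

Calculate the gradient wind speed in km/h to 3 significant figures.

73.4 km/h

Coriolis parameter at 42°S:
f = 2Ω sin φ = 2 × 7.29×10⁻⁵ × sin 42° = 9.76×10⁻⁵ s⁻¹
Pressure gradient: |∂P/∂n| = 600 Pa / 309000 m = 1.94×10⁻³ Pa/m
Geostrophic speed: V_g = |∂P/∂n|/(fρ) = 1.94×10⁻³/(9.76×10⁻⁵ × 1.11) = 17.9 m/s
Around a high, pressure-gradient force acts outward with centrifugal, so Coriolis balances both:
fV = (1/ρ)|∂P/∂n| + V²/R  →  V² − fR·V + fR·V_g = 0
With fR = 9.76×10⁻⁵ × 1741×10³ m = 170 m/s:
V = [fR − √((fR)² − 4 fR V_g)]/2 = [170 − √(170² − 4×170×17.9)]/2 = 20.4 m/s
Supergeostrophic (V > V_g = 17.9 m/s), as expected around a high.
Converting: 20.4 m/s × 3.6 = 73.4 km/h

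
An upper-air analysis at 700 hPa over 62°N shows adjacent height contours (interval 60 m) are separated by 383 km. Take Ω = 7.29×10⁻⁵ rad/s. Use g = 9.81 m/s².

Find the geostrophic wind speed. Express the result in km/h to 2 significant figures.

Coriolis parameter at 62°N:
f = 2Ω sin φ = 2 × 7.29×10⁻⁵ × sin 62° = 1.29×10⁻⁴ s⁻¹
Height gradient: |∂Z/∂n| = 60 m / 383000 m = 1.57×10⁻⁴
On a pressure surface, geostrophic balance gives V_g = (g/f)|∂Z/∂n|:
V_g = 9.81 × 1.57×10⁻⁴ / 1.29×10⁻⁴ = 11.9 m/s
Converting: 11.9 m/s × 3.6 = 43 km/h

43 km/h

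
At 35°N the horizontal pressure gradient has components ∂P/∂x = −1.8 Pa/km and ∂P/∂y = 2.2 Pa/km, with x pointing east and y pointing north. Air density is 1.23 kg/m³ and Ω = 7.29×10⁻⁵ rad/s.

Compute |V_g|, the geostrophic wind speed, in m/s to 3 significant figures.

Coriolis parameter at 35°N:
f = 2Ω sin φ = 2 × 7.29×10⁻⁵ × sin 35° = 8.36×10⁻⁵ s⁻¹
Component geostrophic relations (x east, y north):
u_g = −(1/(fρ)) ∂P/∂y,  v_g = (1/(fρ)) ∂P/∂x
u_g = −(2.2×10⁻³)/(8.36×10⁻⁵ × 1.23) = −21.4 m/s;  v_g = (−1.8×10⁻³)/(8.36×10⁻⁵ × 1.23) = −17.5 m/s
|V_g| = √(u_g² + v_g²) = 27.6 m/s

27.6 m/s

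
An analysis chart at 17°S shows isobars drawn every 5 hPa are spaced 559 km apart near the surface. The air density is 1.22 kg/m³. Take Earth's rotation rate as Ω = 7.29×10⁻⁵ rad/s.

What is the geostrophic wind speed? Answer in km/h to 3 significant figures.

Coriolis parameter at 17°S:
f = 2Ω sin φ = 2 × 7.29×10⁻⁵ × sin 17° = 4.26×10⁻⁵ s⁻¹
Pressure gradient: |∂P/∂n| = 500 Pa / 559000 m = 8.94×10⁻⁴ Pa/m
Geostrophic balance (pressure-gradient force = Coriolis force):
V_g = (1/(fρ)) |∂P/∂n| = 8.94×10⁻⁴ / (4.26×10⁻⁵ × 1.22) = 17.2 m/s
Converting: 17.2 m/s × 3.6 = 61.9 km/h

61.9 km/h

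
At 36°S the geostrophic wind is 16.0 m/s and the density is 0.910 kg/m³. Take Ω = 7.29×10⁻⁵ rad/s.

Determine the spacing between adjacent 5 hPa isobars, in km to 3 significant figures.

Coriolis parameter at 36°S:
f = 2Ω sin φ = 2 × 7.29×10⁻⁵ × sin 36° = 8.57×10⁻⁵ s⁻¹
Geostrophic balance rearranged: |∂P/∂n| = f ρ V_g
|∂P/∂n| = 8.57×10⁻⁵ × 0.910 × 16.0 = 1.25×10⁻³ Pa/m
Isobar spacing: Δn = ΔP/|∂P/∂n| = 500 Pa / 1.25×10⁻³ Pa/m = 400712 m ≈ 401 km

401 km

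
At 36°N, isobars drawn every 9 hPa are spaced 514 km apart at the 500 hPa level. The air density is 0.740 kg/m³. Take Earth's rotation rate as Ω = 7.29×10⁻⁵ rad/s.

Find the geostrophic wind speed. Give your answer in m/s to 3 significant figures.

27.6 m/s

Coriolis parameter at 36°N:
f = 2Ω sin φ = 2 × 7.29×10⁻⁵ × sin 36° = 8.57×10⁻⁵ s⁻¹
Pressure gradient: |∂P/∂n| = 900 Pa / 514000 m = 1.75×10⁻³ Pa/m
Geostrophic balance (pressure-gradient force = Coriolis force):
V_g = (1/(fρ)) |∂P/∂n| = 1.75×10⁻³ / (8.57×10⁻⁵ × 0.740) = 27.6 m/s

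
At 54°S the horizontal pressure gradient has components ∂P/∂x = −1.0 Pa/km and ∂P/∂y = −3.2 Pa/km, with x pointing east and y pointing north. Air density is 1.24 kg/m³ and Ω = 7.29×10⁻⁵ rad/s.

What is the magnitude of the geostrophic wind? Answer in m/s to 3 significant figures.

22.9 m/s

Coriolis parameter at 54°S:
f = 2Ω sin φ = 2 × 7.29×10⁻⁵ × sin 54° = 1.18×10⁻⁴ s⁻¹
In the Southern Hemisphere f is negative: f = −1.18×10⁻⁴ s⁻¹.
Component geostrophic relations (x east, y north):
u_g = −(1/(fρ)) ∂P/∂y,  v_g = (1/(fρ)) ∂P/∂x
u_g = −(−3.2×10⁻³)/(−1.18×10⁻⁴ × 1.24) = −21.9 m/s;  v_g = (−1.0×10⁻³)/(−1.18×10⁻⁴ × 1.24) = 6.84 m/s
|V_g| = √(u_g² + v_g²) = 22.9 m/s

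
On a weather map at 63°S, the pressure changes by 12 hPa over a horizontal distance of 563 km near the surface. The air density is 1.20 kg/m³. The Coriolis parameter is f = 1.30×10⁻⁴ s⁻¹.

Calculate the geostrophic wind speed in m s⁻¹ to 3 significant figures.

Pressure gradient: |∂P/∂n| = 1200 Pa / 563000 m = 2.13×10⁻³ Pa/m
Geostrophic balance (pressure-gradient force = Coriolis force):
V_g = (1/(fρ)) |∂P/∂n| = 2.13×10⁻³ / (1.30×10⁻⁴ × 1.20) = 13.7 m/s

13.7 m s⁻¹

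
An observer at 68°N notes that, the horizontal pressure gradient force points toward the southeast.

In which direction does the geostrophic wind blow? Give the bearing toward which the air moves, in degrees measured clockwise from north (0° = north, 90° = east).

The pressure-gradient force points toward the southeast (bearing 135°).
Geostrophic balance: in the Northern Hemisphere the Coriolis force deflects motion to the right, so the geostrophic wind blows 90° to the right of the pressure-gradient force (low pressure on the left).
Rotating 135° by 90° clockwise gives 225° — the wind blows toward the southwest.

225°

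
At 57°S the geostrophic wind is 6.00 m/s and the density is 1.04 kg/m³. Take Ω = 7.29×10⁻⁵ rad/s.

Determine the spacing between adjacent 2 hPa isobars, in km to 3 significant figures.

262 km

Coriolis parameter at 57°S:
f = 2Ω sin φ = 2 × 7.29×10⁻⁵ × sin 57° = 1.22×10⁻⁴ s⁻¹
Geostrophic balance rearranged: |∂P/∂n| = f ρ V_g
|∂P/∂n| = 1.22×10⁻⁴ × 1.04 × 6.00 = 7.63×10⁻⁴ Pa/m
Isobar spacing: Δn = ΔP/|∂P/∂n| = 200 Pa / 7.63×10⁻⁴ Pa/m = 262118 m ≈ 262 km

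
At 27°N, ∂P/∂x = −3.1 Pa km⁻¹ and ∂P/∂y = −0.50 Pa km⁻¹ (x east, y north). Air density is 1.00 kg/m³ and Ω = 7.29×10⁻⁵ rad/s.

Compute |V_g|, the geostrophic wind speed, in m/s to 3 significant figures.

Coriolis parameter at 27°N:
f = 2Ω sin φ = 2 × 7.29×10⁻⁵ × sin 27° = 6.62×10⁻⁵ s⁻¹
Component geostrophic relations (x east, y north):
u_g = −(1/(fρ)) ∂P/∂y,  v_g = (1/(fρ)) ∂P/∂x
u_g = −(−0.50×10⁻³)/(6.62×10⁻⁵ × 1.00) = 7.55 m/s;  v_g = (−3.1×10⁻³)/(6.62×10⁻⁵ × 1.00) = −46.8 m/s
|V_g| = √(u_g² + v_g²) = 47.4 m/s

47.4 m/s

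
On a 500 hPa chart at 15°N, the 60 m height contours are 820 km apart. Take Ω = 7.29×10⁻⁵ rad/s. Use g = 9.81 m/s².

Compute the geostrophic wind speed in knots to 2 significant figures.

37 knots

Coriolis parameter at 15°N:
f = 2Ω sin φ = 2 × 7.29×10⁻⁵ × sin 15° = 3.77×10⁻⁵ s⁻¹
Height gradient: |∂Z/∂n| = 60 m / 820000 m = 7.32×10⁻⁵
On a pressure surface, geostrophic balance gives V_g = (g/f)|∂Z/∂n|:
V_g = 9.81 × 7.32×10⁻⁵ / 3.77×10⁻⁵ = 19.0 m/s
Converting: 19.0 m/s × 1.944 = 37 knots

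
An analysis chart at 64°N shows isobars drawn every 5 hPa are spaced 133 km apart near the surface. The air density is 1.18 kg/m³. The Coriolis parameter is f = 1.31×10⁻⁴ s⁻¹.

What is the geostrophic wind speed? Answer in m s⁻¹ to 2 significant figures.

24 m s⁻¹

Pressure gradient: |∂P/∂n| = 500 Pa / 133000 m = 3.76×10⁻³ Pa/m
Geostrophic balance (pressure-gradient force = Coriolis force):
V_g = (1/(fρ)) |∂P/∂n| = 3.76×10⁻³ / (1.31×10⁻⁴ × 1.18) = 24.3 m/s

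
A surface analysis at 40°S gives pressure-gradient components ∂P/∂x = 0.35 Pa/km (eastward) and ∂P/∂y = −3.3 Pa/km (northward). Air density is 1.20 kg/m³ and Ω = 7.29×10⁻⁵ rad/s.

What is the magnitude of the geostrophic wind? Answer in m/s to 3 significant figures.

29.5 m/s

Coriolis parameter at 40°S:
f = 2Ω sin φ = 2 × 7.29×10⁻⁵ × sin 40° = 9.37×10⁻⁵ s⁻¹
In the Southern Hemisphere f is negative: f = −9.37×10⁻⁵ s⁻¹.
Component geostrophic relations (x east, y north):
u_g = −(1/(fρ)) ∂P/∂y,  v_g = (1/(fρ)) ∂P/∂x
u_g = −(−3.3×10⁻³)/(−9.37×10⁻⁵ × 1.20) = −29.3 m/s;  v_g = (0.35×10⁻³)/(−9.37×10⁻⁵ × 1.20) = −3.11 m/s
|V_g| = √(u_g² + v_g²) = 29.5 m/s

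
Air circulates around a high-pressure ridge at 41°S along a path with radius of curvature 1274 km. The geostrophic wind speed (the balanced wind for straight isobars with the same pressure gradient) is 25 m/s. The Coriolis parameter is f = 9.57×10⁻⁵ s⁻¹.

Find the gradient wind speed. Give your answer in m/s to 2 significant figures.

35 m/s

Around a high, pressure-gradient force acts outward with centrifugal, so Coriolis balances both:
fV = (1/ρ)|∂P/∂n| + V²/R  →  V² − fR·V + fR·V_g = 0
With fR = 9.57×10⁻⁵ × 1274×10³ m = 122 m/s:
V = [fR − √((fR)² − 4 fR V_g)]/2 = [122 − √(122² − 4×122×25)]/2 = 35.1 m/s
Supergeostrophic (V > V_g = 25 m/s), as expected around a high.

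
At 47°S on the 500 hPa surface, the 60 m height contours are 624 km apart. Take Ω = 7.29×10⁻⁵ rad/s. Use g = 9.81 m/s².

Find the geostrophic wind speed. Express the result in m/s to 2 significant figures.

8.8 m/s

Coriolis parameter at 47°S:
f = 2Ω sin φ = 2 × 7.29×10⁻⁵ × sin 47° = 1.07×10⁻⁴ s⁻¹
Height gradient: |∂Z/∂n| = 60 m / 624000 m = 9.62×10⁻⁵
On a pressure surface, geostrophic balance gives V_g = (g/f)|∂Z/∂n|:
V_g = 9.81 × 9.62×10⁻⁵ / 1.07×10⁻⁴ = 8.85 m/s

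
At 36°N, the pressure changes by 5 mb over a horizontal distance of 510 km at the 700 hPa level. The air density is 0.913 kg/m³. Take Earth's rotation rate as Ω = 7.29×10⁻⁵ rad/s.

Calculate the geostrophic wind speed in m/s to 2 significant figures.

Coriolis parameter at 36°N:
f = 2Ω sin φ = 2 × 7.29×10⁻⁵ × sin 36° = 8.57×10⁻⁵ s⁻¹
Pressure gradient: |∂P/∂n| = 500 Pa / 510000 m = 9.80×10⁻⁴ Pa/m
Geostrophic balance (pressure-gradient force = Coriolis force):
V_g = (1/(fρ)) |∂P/∂n| = 9.80×10⁻⁴ / (8.57×10⁻⁵ × 0.913) = 12.5 m/s

13 m/s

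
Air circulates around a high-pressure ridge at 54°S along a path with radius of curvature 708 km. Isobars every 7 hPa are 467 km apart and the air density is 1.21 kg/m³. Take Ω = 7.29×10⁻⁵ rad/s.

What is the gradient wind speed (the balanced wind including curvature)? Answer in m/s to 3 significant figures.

Coriolis parameter at 54°S:
f = 2Ω sin φ = 2 × 7.29×10⁻⁵ × sin 54° = 1.18×10⁻⁴ s⁻¹
Pressure gradient: |∂P/∂n| = 700 Pa / 467000 m = 1.50×10⁻³ Pa/m
Geostrophic speed: V_g = |∂P/∂n|/(fρ) = 1.50×10⁻³/(1.18×10⁻⁴ × 1.21) = 10.5 m/s
Around a high, pressure-gradient force acts outward with centrifugal, so Coriolis balances both:
fV = (1/ρ)|∂P/∂n| + V²/R  →  V² − fR·V + fR·V_g = 0
With fR = 1.18×10⁻⁴ × 708×10³ m = 83.5 m/s:
V = [fR − √((fR)² − 4 fR V_g)]/2 = [83.5 − √(83.5² − 4×83.5×10.5)]/2 = 12.3 m/s
Supergeostrophic (V > V_g = 10.5 m/s), as expected around a high.

12.3 m/s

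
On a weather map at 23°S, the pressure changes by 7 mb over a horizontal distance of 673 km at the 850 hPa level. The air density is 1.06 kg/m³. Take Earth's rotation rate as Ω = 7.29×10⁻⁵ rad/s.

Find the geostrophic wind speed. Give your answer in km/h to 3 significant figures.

Coriolis parameter at 23°S:
f = 2Ω sin φ = 2 × 7.29×10⁻⁵ × sin 23° = 5.70×10⁻⁵ s⁻¹
Pressure gradient: |∂P/∂n| = 700 Pa / 673000 m = 1.04×10⁻³ Pa/m
Geostrophic balance (pressure-gradient force = Coriolis force):
V_g = (1/(fρ)) |∂P/∂n| = 1.04×10⁻³ / (5.70×10⁻⁵ × 1.06) = 17.2 m/s
Converting: 17.2 m/s × 3.6 = 62.0 km/h

62.0 km/h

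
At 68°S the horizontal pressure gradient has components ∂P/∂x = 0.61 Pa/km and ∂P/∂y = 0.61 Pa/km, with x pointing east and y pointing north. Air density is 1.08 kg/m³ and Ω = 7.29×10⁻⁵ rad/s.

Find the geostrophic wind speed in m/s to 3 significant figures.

5.91 m/s

Coriolis parameter at 68°S:
f = 2Ω sin φ = 2 × 7.29×10⁻⁵ × sin 68° = 1.35×10⁻⁴ s⁻¹
In the Southern Hemisphere f is negative: f = −1.35×10⁻⁴ s⁻¹.
Component geostrophic relations (x east, y north):
u_g = −(1/(fρ)) ∂P/∂y,  v_g = (1/(fρ)) ∂P/∂x
u_g = −(0.61×10⁻³)/(−1.35×10⁻⁴ × 1.08) = 4.18 m/s;  v_g = (0.61×10⁻³)/(−1.35×10⁻⁴ × 1.08) = −4.18 m/s
|V_g| = √(u_g² + v_g²) = 5.91 m/s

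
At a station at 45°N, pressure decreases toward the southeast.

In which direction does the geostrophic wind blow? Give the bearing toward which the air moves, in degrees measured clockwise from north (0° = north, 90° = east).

The pressure-gradient force points toward the southeast (bearing 135°).
Geostrophic balance: in the Northern Hemisphere the Coriolis force deflects motion to the right, so the geostrophic wind blows 90° to the right of the pressure-gradient force (low pressure on the left).
Rotating 135° by 90° clockwise gives 225° — the wind blows toward the southwest.

225°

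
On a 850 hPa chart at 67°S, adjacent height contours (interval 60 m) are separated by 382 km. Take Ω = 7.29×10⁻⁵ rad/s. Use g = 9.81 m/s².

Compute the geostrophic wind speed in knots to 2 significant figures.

22 knots

Coriolis parameter at 67°S:
f = 2Ω sin φ = 2 × 7.29×10⁻⁵ × sin 67° = 1.34×10⁻⁴ s⁻¹
Height gradient: |∂Z/∂n| = 60 m / 382000 m = 1.57×10⁻⁴
On a pressure surface, geostrophic balance gives V_g = (g/f)|∂Z/∂n|:
V_g = 9.81 × 1.57×10⁻⁴ / 1.34×10⁻⁴ = 11.5 m/s
Converting: 11.5 m/s × 1.944 = 22 knots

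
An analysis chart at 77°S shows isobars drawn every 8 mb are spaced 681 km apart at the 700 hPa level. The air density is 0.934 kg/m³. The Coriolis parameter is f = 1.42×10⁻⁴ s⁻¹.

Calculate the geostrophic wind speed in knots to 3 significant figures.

Pressure gradient: |∂P/∂n| = 800 Pa / 681000 m = 1.17×10⁻³ Pa/m
Geostrophic balance (pressure-gradient force = Coriolis force):
V_g = (1/(fρ)) |∂P/∂n| = 1.17×10⁻³ / (1.42×10⁻⁴ × 0.934) = 8.86 m/s
Converting: 8.86 m/s × 1.944 = 17.2 knots

17.2 knots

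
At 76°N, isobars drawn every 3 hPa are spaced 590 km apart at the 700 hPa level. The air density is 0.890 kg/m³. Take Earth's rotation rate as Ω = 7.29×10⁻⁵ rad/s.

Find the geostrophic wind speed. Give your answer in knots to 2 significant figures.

Coriolis parameter at 76°N:
f = 2Ω sin φ = 2 × 7.29×10⁻⁵ × sin 76° = 1.41×10⁻⁴ s⁻¹
Pressure gradient: |∂P/∂n| = 300 Pa / 590000 m = 5.08×10⁻⁴ Pa/m
Geostrophic balance (pressure-gradient force = Coriolis force):
V_g = (1/(fρ)) |∂P/∂n| = 5.08×10⁻⁴ / (1.41×10⁻⁴ × 0.890) = 4.04 m/s
Converting: 4.04 m/s × 1.944 = 7.9 knots

7.9 knots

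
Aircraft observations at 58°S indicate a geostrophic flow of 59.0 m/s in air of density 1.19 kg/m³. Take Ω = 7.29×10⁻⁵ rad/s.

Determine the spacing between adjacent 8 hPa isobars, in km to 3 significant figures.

92.2 km

Coriolis parameter at 58°S:
f = 2Ω sin φ = 2 × 7.29×10⁻⁵ × sin 58° = 1.24×10⁻⁴ s⁻¹
Geostrophic balance rearranged: |∂P/∂n| = f ρ V_g
|∂P/∂n| = 1.24×10⁻⁴ × 1.19 × 59.0 = 8.68×10⁻³ Pa/m
Isobar spacing: Δn = ΔP/|∂P/∂n| = 800 Pa / 8.68×10⁻³ Pa/m = 92154 m ≈ 92.2 km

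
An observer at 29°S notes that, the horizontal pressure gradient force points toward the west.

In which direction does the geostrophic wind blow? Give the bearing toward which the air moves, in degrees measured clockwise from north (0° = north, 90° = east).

180°

The pressure-gradient force points toward the west (bearing 270°).
Geostrophic balance: in the Southern Hemisphere the Coriolis force deflects motion to the left, so the geostrophic wind blows 90° to the left of the pressure-gradient force (low pressure on the right).
Rotating 270° by 90° counterclockwise gives 180° — the wind blows toward the south.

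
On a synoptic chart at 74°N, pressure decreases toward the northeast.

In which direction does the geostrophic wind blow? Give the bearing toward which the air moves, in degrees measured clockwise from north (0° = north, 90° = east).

135°

The pressure-gradient force points toward the northeast (bearing 045°).
Geostrophic balance: in the Northern Hemisphere the Coriolis force deflects motion to the right, so the geostrophic wind blows 90° to the right of the pressure-gradient force (low pressure on the left).
Rotating 045° by 90° clockwise gives 135° — the wind blows toward the southeast.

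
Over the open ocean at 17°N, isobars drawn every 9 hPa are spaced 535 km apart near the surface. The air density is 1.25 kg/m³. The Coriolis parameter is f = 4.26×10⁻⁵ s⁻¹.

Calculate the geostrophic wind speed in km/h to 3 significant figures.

Pressure gradient: |∂P/∂n| = 900 Pa / 535000 m = 1.68×10⁻³ Pa/m
Geostrophic balance (pressure-gradient force = Coriolis force):
V_g = (1/(fρ)) |∂P/∂n| = 1.68×10⁻³ / (4.26×10⁻⁵ × 1.25) = 31.6 m/s
Converting: 31.6 m/s × 3.6 = 114 km/h

114 km/h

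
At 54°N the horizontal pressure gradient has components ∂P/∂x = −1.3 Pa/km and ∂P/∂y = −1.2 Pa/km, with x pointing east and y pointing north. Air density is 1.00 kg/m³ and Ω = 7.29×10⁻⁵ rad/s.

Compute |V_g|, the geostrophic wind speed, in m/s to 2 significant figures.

Coriolis parameter at 54°N:
f = 2Ω sin φ = 2 × 7.29×10⁻⁵ × sin 54° = 1.18×10⁻⁴ s⁻¹
Component geostrophic relations (x east, y north):
u_g = −(1/(fρ)) ∂P/∂y,  v_g = (1/(fρ)) ∂P/∂x
u_g = −(−1.2×10⁻³)/(1.18×10⁻⁴ × 1.00) = 10.2 m/s;  v_g = (−1.3×10⁻³)/(1.18×10⁻⁴ × 1.00) = −11.0 m/s
|V_g| = √(u_g² + v_g²) = 15.0 m/s

15 m/s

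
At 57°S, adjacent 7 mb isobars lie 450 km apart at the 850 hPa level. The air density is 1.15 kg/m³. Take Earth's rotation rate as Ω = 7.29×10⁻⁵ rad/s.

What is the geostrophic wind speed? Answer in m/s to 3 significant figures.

11.1 m/s

Coriolis parameter at 57°S:
f = 2Ω sin φ = 2 × 7.29×10⁻⁵ × sin 57° = 1.22×10⁻⁴ s⁻¹
Pressure gradient: |∂P/∂n| = 700 Pa / 450000 m = 1.56×10⁻³ Pa/m
Geostrophic balance (pressure-gradient force = Coriolis force):
V_g = (1/(fρ)) |∂P/∂n| = 1.56×10⁻³ / (1.22×10⁻⁴ × 1.15) = 11.1 m/s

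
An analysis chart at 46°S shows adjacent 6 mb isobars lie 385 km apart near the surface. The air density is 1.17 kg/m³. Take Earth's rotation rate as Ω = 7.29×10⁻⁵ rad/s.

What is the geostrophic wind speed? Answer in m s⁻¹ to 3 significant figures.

12.7 m s⁻¹

Coriolis parameter at 46°S:
f = 2Ω sin φ = 2 × 7.29×10⁻⁵ × sin 46° = 1.05×10⁻⁴ s⁻¹
Pressure gradient: |∂P/∂n| = 600 Pa / 385000 m = 1.56×10⁻³ Pa/m
Geostrophic balance (pressure-gradient force = Coriolis force):
V_g = (1/(fρ)) |∂P/∂n| = 1.56×10⁻³ / (1.05×10⁻⁴ × 1.17) = 12.7 m/s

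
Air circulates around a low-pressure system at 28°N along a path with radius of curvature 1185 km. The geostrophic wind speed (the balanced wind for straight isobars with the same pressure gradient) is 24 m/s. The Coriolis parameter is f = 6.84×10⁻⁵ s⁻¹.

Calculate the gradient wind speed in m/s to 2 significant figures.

Around a low, centrifugal force acts outward with Coriolis, so pressure-gradient force balances both:
(1/ρ)|∂P/∂n| = fV + V²/R  →  V² + fR·V − fR·V_g = 0
With fR = 6.84×10⁻⁵ × 1185×10³ m = 81.1 m/s:
V = [−fR + √((fR)² + 4 fR V_g)]/2 = [−81.1 + √(81.1² + 4×81.1×24)]/2 = 19.4 m/s
Subgeostrophic (V < V_g = 24 m/s), as expected around a low.

19 m/s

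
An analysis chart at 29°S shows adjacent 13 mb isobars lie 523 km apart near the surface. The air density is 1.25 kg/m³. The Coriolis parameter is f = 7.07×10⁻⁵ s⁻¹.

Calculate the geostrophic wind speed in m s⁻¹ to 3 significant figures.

28.1 m s⁻¹

Pressure gradient: |∂P/∂n| = 1300 Pa / 523000 m = 2.49×10⁻³ Pa/m
Geostrophic balance (pressure-gradient force = Coriolis force):
V_g = (1/(fρ)) |∂P/∂n| = 2.49×10⁻³ / (7.07×10⁻⁵ × 1.25) = 28.1 m/s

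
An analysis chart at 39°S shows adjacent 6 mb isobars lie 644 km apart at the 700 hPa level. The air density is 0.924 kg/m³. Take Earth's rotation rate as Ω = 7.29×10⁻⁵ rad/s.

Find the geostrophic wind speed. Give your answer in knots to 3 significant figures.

21.4 knots

Coriolis parameter at 39°S:
f = 2Ω sin φ = 2 × 7.29×10⁻⁵ × sin 39° = 9.18×10⁻⁵ s⁻¹
Pressure gradient: |∂P/∂n| = 600 Pa / 644000 m = 9.32×10⁻⁴ Pa/m
Geostrophic balance (pressure-gradient force = Coriolis force):
V_g = (1/(fρ)) |∂P/∂n| = 9.32×10⁻⁴ / (9.18×10⁻⁵ × 0.924) = 11.0 m/s
Converting: 11.0 m/s × 1.944 = 21.4 knots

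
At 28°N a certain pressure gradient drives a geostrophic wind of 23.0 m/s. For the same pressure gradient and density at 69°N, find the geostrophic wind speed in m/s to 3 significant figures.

With the same pressure gradient and density, V_g ∝ 1/f ∝ 1/sin φ.
V₂ = V₁ · sin φ₁ / sin φ₂ = 23.0 × sin 28° / sin 69°
V₂ = 23.0 × 0.4695/0.9336 = 11.6 m/s

11.6 m/s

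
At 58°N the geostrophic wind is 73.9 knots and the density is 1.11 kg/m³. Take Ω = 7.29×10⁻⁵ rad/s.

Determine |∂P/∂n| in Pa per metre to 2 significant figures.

Coriolis parameter at 58°N:
f = 2Ω sin φ = 2 × 7.29×10⁻⁵ × sin 58° = 1.24×10⁻⁴ s⁻¹
Wind speed in SI: 73.9 knots = 38.0 m/s
Geostrophic balance rearranged: |∂P/∂n| = f ρ V_g
|∂P/∂n| = 1.24×10⁻⁴ × 1.11 × 38.0 = 5.22×10⁻³ Pa/m

5.2×10⁻³ Pa/m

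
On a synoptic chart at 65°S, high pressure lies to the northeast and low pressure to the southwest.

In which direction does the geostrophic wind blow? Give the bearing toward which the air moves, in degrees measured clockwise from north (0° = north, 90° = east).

The pressure-gradient force points toward the southwest (bearing 225°).
Geostrophic balance: in the Southern Hemisphere the Coriolis force deflects motion to the left, so the geostrophic wind blows 90° to the left of the pressure-gradient force (low pressure on the right).
Rotating 225° by 90° counterclockwise gives 135° — the wind blows toward the southeast.

135°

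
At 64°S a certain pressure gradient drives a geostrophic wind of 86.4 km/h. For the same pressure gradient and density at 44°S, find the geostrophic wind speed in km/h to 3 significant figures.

With the same pressure gradient and density, V_g ∝ 1/f ∝ 1/sin φ.
V₂ = V₁ · sin φ₁ / sin φ₂ = 86.4 × sin 64° / sin 44°
V₂ = 86.4 × 0.8988/0.6947 = 112 km/h

112 km/h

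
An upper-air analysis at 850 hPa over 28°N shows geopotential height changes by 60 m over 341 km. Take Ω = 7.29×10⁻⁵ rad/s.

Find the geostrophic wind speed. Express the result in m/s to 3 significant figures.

25.2 m/s

Coriolis parameter at 28°N:
f = 2Ω sin φ = 2 × 7.29×10⁻⁵ × sin 28° = 6.84×10⁻⁵ s⁻¹
Height gradient: |∂Z/∂n| = 60 m / 341000 m = 1.76×10⁻⁴
On a pressure surface, geostrophic balance gives V_g = (g/f)|∂Z/∂n|:
V_g = 9.81 × 1.76×10⁻⁴ / 6.84×10⁻⁵ = 25.2 m/s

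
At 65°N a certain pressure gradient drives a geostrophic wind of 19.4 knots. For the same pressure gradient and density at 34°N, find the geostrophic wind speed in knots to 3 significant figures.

31.4 knots

With the same pressure gradient and density, V_g ∝ 1/f ∝ 1/sin φ.
V₂ = V₁ · sin φ₁ / sin φ₂ = 19.4 × sin 65° / sin 34°
V₂ = 19.4 × 0.9063/0.5592 = 31.4 knots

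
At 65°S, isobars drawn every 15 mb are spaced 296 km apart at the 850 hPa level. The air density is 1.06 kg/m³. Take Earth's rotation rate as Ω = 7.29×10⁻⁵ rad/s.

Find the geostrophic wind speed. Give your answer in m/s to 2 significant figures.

Coriolis parameter at 65°S:
f = 2Ω sin φ = 2 × 7.29×10⁻⁵ × sin 65° = 1.32×10⁻⁴ s⁻¹
Pressure gradient: |∂P/∂n| = 1500 Pa / 296000 m = 5.07×10⁻³ Pa/m
Geostrophic balance (pressure-gradient force = Coriolis force):
V_g = (1/(fρ)) |∂P/∂n| = 5.07×10⁻³ / (1.32×10⁻⁴ × 1.06) = 36.2 m/s

36 m/s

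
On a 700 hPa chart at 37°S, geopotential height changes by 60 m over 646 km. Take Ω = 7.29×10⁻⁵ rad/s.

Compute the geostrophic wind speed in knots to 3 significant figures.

Coriolis parameter at 37°S:
f = 2Ω sin φ = 2 × 7.29×10⁻⁵ × sin 37° = 8.77×10⁻⁵ s⁻¹
Height gradient: |∂Z/∂n| = 60 m / 646000 m = 9.29×10⁻⁵
On a pressure surface, geostrophic balance gives V_g = (g/f)|∂Z/∂n|:
V_g = 9.81 × 9.29×10⁻⁵ / 8.77×10⁻⁵ = 10.4 m/s
Converting: 10.4 m/s × 1.944 = 20.2 knots

20.2 knots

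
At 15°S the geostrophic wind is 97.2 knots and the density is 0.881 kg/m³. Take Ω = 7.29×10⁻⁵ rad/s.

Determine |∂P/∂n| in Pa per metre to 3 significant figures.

1.66×10⁻³ Pa/m

Coriolis parameter at 15°S:
f = 2Ω sin φ = 2 × 7.29×10⁻⁵ × sin 15° = 3.77×10⁻⁵ s⁻¹
Wind speed in SI: 97.2 knots = 50.0 m/s
Geostrophic balance rearranged: |∂P/∂n| = f ρ V_g
|∂P/∂n| = 3.77×10⁻⁵ × 0.881 × 50.0 = 1.66×10⁻³ Pa/m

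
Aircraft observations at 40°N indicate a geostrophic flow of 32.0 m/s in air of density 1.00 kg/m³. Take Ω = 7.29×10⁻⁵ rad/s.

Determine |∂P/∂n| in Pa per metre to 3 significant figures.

3.00×10⁻³ Pa/m

Coriolis parameter at 40°N:
f = 2Ω sin φ = 2 × 7.29×10⁻⁵ × sin 40° = 9.37×10⁻⁵ s⁻¹
Geostrophic balance rearranged: |∂P/∂n| = f ρ V_g
|∂P/∂n| = 9.37×10⁻⁵ × 1.00 × 32.0 = 3.00×10⁻³ Pa/m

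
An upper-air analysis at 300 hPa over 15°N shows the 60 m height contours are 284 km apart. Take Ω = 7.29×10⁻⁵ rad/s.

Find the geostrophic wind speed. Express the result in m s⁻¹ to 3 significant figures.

Coriolis parameter at 15°N:
f = 2Ω sin φ = 2 × 7.29×10⁻⁵ × sin 15° = 3.77×10⁻⁵ s⁻¹
Height gradient: |∂Z/∂n| = 60 m / 284000 m = 2.11×10⁻⁴
On a pressure surface, geostrophic balance gives V_g = (g/f)|∂Z/∂n|:
V_g = 9.81 × 2.11×10⁻⁴ / 3.77×10⁻⁵ = 54.9 m/s

54.9 m s⁻¹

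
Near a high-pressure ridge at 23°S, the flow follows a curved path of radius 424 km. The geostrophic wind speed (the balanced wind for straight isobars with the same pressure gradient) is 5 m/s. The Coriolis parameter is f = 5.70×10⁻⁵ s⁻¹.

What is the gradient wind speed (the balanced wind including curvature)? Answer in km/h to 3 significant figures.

25.4 km/h

Around a high, pressure-gradient force acts outward with centrifugal, so Coriolis balances both:
fV = (1/ρ)|∂P/∂n| + V²/R  →  V² − fR·V + fR·V_g = 0
With fR = 5.70×10⁻⁵ × 424×10³ m = 24.2 m/s:
V = [fR − √((fR)² − 4 fR V_g)]/2 = [24.2 − √(24.2² − 4×24.2×5)]/2 = 7.07 m/s
Supergeostrophic (V > V_g = 5 m/s), as expected around a high.
Converting: 7.07 m/s × 3.6 = 25.4 km/h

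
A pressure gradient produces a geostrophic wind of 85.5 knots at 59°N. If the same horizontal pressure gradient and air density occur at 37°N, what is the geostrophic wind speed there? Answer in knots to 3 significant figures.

122 knots

With the same pressure gradient and density, V_g ∝ 1/f ∝ 1/sin φ.
V₂ = V₁ · sin φ₁ / sin φ₂ = 85.5 × sin 59° / sin 37°
V₂ = 85.5 × 0.8572/0.6018 = 122 knots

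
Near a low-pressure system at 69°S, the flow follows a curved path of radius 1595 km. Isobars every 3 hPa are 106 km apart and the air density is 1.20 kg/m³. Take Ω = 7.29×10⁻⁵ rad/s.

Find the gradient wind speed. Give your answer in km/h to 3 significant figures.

58.1 km/h

Coriolis parameter at 69°S:
f = 2Ω sin φ = 2 × 7.29×10⁻⁵ × sin 69° = 1.36×10⁻⁴ s⁻¹
Pressure gradient: |∂P/∂n| = 300 Pa / 106000 m = 2.83×10⁻³ Pa/m
Geostrophic speed: V_g = |∂P/∂n|/(fρ) = 2.83×10⁻³/(1.36×10⁻⁴ × 1.20) = 17.3 m/s
Around a low, centrifugal force acts outward with Coriolis, so pressure-gradient force balances both:
(1/ρ)|∂P/∂n| = fV + V²/R  →  V² + fR·V − fR·V_g = 0
With fR = 1.36×10⁻⁴ × 1595×10³ m = 217 m/s:
V = [−fR + √((fR)² + 4 fR V_g)]/2 = [−217 + √(217² + 4×217×17.3)]/2 = 16.1 m/s
Subgeostrophic (V < V_g = 17.3 m/s), as expected around a low.
Converting: 16.1 m/s × 3.6 = 58.1 km/h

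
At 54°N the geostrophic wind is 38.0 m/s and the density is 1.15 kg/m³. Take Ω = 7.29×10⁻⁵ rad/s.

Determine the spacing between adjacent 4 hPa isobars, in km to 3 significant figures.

Coriolis parameter at 54°N:
f = 2Ω sin φ = 2 × 7.29×10⁻⁵ × sin 54° = 1.18×10⁻⁴ s⁻¹
Geostrophic balance rearranged: |∂P/∂n| = f ρ V_g
|∂P/∂n| = 1.18×10⁻⁴ × 1.15 × 38.0 = 5.15×10⁻³ Pa/m
Isobar spacing: Δn = ΔP/|∂P/∂n| = 400 Pa / 5.15×10⁻³ Pa/m = 77600 m ≈ 77.6 km

77.6 km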